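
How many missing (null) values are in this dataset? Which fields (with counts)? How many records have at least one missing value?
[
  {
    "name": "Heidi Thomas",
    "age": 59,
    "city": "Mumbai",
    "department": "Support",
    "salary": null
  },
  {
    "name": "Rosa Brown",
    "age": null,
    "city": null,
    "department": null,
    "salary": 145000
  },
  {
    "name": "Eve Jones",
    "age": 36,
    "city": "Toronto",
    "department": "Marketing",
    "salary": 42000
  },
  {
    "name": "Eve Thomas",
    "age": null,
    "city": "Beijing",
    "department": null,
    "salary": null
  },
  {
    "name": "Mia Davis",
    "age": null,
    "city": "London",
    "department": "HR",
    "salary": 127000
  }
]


Checking for missing (null) values in 5 records:

  Heidi Thomas: salary
  Rosa Brown: age, city, department
  Eve Jones: complete
  Eve Thomas: age, department, salary
  Mia Davis: age

Per field:
  name: 0 missing
  age: 3 missing
  city: 1 missing
  department: 2 missing
  salary: 2 missing

Total missing values: 8
Records with any missing: 4

8 missing values (age: 3, city: 1, department: 2, salary: 2); 4 incomplete records


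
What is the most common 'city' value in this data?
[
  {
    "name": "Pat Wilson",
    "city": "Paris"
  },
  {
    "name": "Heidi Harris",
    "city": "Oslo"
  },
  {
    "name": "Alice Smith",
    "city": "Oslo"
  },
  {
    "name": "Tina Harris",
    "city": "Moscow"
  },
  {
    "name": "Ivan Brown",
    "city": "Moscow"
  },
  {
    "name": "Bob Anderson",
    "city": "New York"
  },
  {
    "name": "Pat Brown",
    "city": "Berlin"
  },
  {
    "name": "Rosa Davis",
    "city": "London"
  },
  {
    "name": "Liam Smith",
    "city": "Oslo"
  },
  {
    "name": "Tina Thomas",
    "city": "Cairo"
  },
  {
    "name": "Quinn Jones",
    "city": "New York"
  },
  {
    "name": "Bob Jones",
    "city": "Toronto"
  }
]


Counting 'city' values across 12 records:

  Oslo: 3 ###
  Moscow: 2 ##
  New York: 2 ##
  Paris: 1 #
  Berlin: 1 #
  London: 1 #
  Cairo: 1 #
  Toronto: 1 #

Most common: Oslo (3 times)

Oslo (3 times)


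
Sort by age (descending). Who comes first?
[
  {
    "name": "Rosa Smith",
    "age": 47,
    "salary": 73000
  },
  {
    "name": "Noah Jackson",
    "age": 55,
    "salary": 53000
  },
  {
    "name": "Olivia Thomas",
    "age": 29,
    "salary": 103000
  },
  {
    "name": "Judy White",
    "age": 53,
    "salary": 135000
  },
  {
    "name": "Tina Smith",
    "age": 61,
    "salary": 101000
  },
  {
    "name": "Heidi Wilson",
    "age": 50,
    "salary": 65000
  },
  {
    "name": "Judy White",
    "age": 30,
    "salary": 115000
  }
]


Sort by: age (descending)

Sorted order:
  1. Tina Smith (age = 61)
  2. Noah Jackson (age = 55)
  3. Judy White (age = 53)
  4. Heidi Wilson (age = 50)
  5. Rosa Smith (age = 47)
  6. Judy White (age = 30)
  7. Olivia Thomas (age = 29)

First: Tina Smith

Tina Smith


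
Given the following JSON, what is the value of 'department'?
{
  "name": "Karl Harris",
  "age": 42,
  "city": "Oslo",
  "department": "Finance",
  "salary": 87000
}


Looking up field 'department'
Value: Finance

Finance


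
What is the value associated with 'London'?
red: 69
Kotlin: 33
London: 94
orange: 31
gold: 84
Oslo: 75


Looking up key 'London'
Value: 94

94


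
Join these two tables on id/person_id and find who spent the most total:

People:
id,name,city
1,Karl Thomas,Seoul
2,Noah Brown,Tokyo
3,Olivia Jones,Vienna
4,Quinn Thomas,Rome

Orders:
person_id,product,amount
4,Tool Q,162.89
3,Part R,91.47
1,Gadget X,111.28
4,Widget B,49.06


Join on: people.id = orders.person_id

Joined rows:
  Quinn Thomas (Rome) bought Tool Q for $162.89
  Olivia Jones (Vienna) bought Part R for $91.47
  Karl Thomas (Seoul) bought Gadget X for $111.28
  Quinn Thomas (Rome) bought Widget B for $49.06

Total per person:
  Quinn Thomas: $211.95
  Karl Thomas: $111.28
  Olivia Jones: $91.47

Top spender: Quinn Thomas ($211.95)

Quinn Thomas ($211.95)


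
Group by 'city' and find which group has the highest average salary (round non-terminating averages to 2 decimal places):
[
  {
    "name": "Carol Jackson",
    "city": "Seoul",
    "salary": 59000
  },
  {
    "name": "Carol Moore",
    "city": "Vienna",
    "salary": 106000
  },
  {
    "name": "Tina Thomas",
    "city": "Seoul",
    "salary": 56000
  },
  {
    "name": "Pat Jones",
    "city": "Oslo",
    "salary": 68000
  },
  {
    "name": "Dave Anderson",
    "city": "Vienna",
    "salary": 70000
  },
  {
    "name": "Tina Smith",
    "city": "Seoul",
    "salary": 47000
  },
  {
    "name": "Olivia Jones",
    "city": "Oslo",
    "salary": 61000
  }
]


Group by: city

Groups:
  Oslo: 2 people, avg salary = 129000/2 = $64500
  Seoul: 3 people, avg salary = 162000/3 = $54000
  Vienna: 2 people, avg salary = 176000/2 = $88000

Highest average salary: Vienna ($88000)

Vienna ($88000)


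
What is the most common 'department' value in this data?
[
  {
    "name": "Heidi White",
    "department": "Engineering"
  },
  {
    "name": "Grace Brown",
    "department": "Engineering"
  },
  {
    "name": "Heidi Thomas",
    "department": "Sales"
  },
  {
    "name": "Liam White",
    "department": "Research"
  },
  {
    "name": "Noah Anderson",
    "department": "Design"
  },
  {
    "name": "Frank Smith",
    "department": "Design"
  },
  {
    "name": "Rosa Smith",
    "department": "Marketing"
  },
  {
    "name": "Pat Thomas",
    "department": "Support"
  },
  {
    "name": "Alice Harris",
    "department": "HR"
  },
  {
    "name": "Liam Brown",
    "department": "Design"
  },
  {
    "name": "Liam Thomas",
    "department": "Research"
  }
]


Counting 'department' values across 11 records:

  Design: 3 ###
  Engineering: 2 ##
  Research: 2 ##
  Sales: 1 #
  Marketing: 1 #
  Support: 1 #
  HR: 1 #

Most common: Design (3 times)

Design (3 times)


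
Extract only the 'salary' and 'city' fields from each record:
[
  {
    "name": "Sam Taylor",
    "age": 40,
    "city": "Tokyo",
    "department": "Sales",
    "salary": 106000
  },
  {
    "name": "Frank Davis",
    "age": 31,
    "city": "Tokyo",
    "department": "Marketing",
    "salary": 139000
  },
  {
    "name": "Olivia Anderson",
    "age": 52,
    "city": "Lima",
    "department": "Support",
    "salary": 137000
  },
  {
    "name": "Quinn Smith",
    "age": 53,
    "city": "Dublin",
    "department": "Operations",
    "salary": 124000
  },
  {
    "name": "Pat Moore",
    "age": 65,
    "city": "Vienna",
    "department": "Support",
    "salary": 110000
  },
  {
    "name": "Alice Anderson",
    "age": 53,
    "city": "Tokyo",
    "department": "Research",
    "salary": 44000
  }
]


Original: 6 records with fields: name, age, city, department, salary
Keep: ['salary', 'city']
Drop: ['name', 'age', 'department']
Result: 6 records, 2 fields each

[
  {
    "salary": 106000,
    "city": "Tokyo"
  },
  {
    "salary": 139000,
    "city": "Tokyo"
  },
  {
    "salary": 137000,
    "city": "Lima"
  },
  {
    "salary": 124000,
    "city": "Dublin"
  },
  {
    "salary": 110000,
    "city": "Vienna"
  },
  {
    "salary": 44000,
    "city": "Tokyo"
  }
]


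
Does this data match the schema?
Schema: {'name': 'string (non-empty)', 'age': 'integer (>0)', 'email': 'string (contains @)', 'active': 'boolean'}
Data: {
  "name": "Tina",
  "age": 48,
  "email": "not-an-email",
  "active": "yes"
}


Validating each field against schema:
  name: OK (non-empty string)
  age: OK (positive integer)
  email: FAIL ("not-an-email" does not contain @)
  active: FAIL ("yes" is not a boolean)

Result: INVALID (2 errors: email, active)

INVALID (2 errors: email, active)


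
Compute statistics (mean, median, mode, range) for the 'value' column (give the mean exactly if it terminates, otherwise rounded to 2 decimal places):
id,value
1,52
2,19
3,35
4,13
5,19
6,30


Data: [52, 19, 35, 13, 19, 30]
Count: 6
Sum: 168
Mean: 168/6 = 28
Sorted: [13, 19, 19, 30, 35, 52]
Median: 24.5
Mode: 19 (2 times)
Range: 52 - 13 = 39
Min: 13, Max: 52

mean=28, median=24.5, mode=19, range=39


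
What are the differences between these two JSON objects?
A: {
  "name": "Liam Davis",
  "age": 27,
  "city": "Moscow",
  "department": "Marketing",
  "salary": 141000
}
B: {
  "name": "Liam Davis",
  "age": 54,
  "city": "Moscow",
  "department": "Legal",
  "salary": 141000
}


Comparing each field (in key order):
  name: same
  age: DIFFERENT
  city: same
  department: DIFFERENT
  salary: same
Differences:
  age: 27 -> 54
  department: Marketing -> Legal

2 field(s) changed

2 changes: age, department


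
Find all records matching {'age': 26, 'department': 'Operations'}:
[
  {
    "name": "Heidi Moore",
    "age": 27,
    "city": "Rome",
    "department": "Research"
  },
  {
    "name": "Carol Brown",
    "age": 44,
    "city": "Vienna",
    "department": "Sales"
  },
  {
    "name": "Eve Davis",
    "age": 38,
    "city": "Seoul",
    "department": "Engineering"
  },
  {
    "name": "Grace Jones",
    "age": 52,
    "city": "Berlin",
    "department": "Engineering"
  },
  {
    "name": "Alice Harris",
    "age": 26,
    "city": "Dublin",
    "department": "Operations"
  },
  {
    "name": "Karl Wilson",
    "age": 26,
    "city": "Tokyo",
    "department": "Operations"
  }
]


Search criteria: {'age': 26, 'department': 'Operations'}

Checking 6 records:
  Heidi Moore: {age: 27, department: Research}
  Carol Brown: {age: 44, department: Sales}
  Eve Davis: {age: 38, department: Engineering}
  Grace Jones: {age: 52, department: Engineering}
  Alice Harris: {age: 26, department: Operations} <-- MATCH
  Karl Wilson: {age: 26, department: Operations} <-- MATCH

Matches: ["Alice Harris", "Karl Wilson"]

["Alice Harris", "Karl Wilson"]


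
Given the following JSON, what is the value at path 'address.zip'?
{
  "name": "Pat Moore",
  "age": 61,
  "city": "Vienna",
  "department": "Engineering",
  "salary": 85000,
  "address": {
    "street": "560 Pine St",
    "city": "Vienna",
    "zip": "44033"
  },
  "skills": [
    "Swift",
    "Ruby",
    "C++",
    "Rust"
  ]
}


Query: address.zip
Path: address -> zip
Value: 44033

44033


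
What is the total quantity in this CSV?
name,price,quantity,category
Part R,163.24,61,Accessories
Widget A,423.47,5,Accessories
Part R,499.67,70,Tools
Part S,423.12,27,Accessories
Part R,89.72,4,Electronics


Computing total quantity:
Values: [61, 5, 70, 27, 4]
Sum = 167

167


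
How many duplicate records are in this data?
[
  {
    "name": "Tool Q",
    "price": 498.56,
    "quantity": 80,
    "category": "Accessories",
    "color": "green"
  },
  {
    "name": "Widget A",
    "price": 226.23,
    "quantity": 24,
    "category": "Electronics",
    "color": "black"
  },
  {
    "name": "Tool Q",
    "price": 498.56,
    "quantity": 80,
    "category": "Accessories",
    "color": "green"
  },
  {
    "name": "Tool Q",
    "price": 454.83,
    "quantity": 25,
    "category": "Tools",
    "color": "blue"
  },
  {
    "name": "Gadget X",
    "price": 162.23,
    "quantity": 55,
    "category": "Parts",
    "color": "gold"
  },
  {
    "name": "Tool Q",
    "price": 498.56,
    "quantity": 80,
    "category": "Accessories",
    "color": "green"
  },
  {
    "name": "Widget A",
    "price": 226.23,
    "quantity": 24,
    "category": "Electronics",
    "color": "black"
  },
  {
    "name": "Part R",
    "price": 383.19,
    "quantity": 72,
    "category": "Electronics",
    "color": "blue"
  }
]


Checking 8 records for duplicates:

  Row 1: Tool Q ($498.56, qty 80)
  Row 2: Widget A ($226.23, qty 24)
  Row 3: Tool Q ($498.56, qty 80) <-- DUPLICATE
  Row 4: Tool Q ($454.83, qty 25)
  Row 5: Gadget X ($162.23, qty 55)
  Row 6: Tool Q ($498.56, qty 80) <-- DUPLICATE
  Row 7: Widget A ($226.23, qty 24) <-- DUPLICATE
  Row 8: Part R ($383.19, qty 72)

Duplicates found: 3
Unique records: 5

3 duplicates, 5 unique


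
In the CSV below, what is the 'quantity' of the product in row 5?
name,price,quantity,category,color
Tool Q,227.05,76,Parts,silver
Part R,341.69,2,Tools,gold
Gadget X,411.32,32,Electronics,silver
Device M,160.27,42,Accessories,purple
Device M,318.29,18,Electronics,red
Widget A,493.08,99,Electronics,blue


Query: Row 5 ('Device M'), column 'quantity'
Value: 18

18


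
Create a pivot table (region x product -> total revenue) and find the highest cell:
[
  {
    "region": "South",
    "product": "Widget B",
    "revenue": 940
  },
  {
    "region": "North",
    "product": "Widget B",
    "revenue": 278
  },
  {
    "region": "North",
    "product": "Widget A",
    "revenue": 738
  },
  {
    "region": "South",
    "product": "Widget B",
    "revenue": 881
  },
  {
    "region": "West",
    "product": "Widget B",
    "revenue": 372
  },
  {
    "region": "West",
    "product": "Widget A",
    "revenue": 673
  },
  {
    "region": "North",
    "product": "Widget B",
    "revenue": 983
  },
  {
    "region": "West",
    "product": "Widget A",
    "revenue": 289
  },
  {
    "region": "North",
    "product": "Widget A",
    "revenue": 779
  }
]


Pivot: region (rows) x product (columns) -> total revenue

     Widget A      Widget B    
North         1517          1261  
South            0          1821  
West           962           372  

Highest: South / Widget B = $1821

South / Widget B = $1821


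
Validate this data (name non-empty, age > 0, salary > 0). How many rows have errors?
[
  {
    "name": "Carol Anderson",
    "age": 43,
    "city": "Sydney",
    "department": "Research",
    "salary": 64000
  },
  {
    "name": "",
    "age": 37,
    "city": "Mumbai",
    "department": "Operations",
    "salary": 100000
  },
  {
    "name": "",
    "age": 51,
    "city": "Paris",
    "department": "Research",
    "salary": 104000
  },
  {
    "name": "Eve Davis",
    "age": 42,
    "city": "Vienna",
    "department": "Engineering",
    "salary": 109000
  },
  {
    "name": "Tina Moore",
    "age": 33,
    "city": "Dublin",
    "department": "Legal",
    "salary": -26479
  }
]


Validating 5 records:
Rules: name non-empty, age > 0, salary > 0

  Row 1 (Carol Anderson): OK
  Row 2 (???): empty name
  Row 3 (???): empty name
  Row 4 (Eve Davis): OK
  Row 5 (Tina Moore): negative salary: -26479

Total errors: 3

3 errors


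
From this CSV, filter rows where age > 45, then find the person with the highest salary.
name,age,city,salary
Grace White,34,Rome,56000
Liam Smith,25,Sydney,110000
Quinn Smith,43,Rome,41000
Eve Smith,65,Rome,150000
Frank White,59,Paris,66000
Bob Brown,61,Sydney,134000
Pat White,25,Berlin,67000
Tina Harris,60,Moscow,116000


Filter: age > 45
Sort by: salary (descending)

Filtered records (4):
  Eve Smith, age 65, salary $150000
  Bob Brown, age 61, salary $134000
  Tina Harris, age 60, salary $116000
  Frank White, age 59, salary $66000

Highest salary: Eve Smith ($150000)

Eve Smith


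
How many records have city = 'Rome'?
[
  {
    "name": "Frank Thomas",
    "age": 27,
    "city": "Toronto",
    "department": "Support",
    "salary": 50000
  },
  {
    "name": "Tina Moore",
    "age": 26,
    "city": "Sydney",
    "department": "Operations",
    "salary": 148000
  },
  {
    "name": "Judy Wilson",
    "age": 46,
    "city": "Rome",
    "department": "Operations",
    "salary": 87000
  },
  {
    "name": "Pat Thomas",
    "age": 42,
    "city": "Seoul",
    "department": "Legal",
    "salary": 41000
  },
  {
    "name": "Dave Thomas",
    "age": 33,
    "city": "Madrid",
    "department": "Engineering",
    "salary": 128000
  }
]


Data: 5 records
Condition: city = 'Rome'

Checking each record:
  Frank Thomas: Toronto
  Tina Moore: Sydney
  Judy Wilson: Rome MATCH
  Pat Thomas: Seoul
  Dave Thomas: Madrid

Count: 1

1


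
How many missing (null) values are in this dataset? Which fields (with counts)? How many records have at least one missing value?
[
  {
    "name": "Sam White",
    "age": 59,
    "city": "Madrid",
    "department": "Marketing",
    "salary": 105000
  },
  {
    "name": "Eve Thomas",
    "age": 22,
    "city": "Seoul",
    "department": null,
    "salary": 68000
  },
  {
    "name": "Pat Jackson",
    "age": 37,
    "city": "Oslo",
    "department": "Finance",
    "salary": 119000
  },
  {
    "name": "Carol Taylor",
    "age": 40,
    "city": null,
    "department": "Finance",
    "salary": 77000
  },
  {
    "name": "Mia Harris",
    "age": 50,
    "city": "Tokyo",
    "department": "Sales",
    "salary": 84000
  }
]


Checking for missing (null) values in 5 records:

  Sam White: complete
  Eve Thomas: department
  Pat Jackson: complete
  Carol Taylor: city
  Mia Harris: complete

Per field:
  name: 0 missing
  age: 0 missing
  city: 1 missing
  department: 1 missing
  salary: 0 missing

Total missing values: 2
Records with any missing: 2

2 missing values (city: 1, department: 1); 2 incomplete records


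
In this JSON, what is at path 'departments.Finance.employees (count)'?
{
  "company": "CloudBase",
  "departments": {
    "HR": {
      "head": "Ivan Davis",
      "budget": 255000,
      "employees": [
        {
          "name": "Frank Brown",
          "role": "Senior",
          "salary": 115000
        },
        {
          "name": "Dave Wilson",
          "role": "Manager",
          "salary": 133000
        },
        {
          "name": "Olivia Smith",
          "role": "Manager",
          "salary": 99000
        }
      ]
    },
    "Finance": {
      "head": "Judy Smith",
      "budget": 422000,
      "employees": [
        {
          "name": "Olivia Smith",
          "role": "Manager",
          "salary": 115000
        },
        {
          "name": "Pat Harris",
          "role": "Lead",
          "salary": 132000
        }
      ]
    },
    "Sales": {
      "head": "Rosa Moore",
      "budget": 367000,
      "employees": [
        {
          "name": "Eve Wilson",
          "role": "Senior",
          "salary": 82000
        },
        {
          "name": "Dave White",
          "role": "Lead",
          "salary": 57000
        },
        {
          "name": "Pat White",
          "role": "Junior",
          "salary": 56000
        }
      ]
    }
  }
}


Path: departments.Finance.employees (count)

Navigate:
  -> departments
  -> Finance
  -> employees (array, length 2)

2


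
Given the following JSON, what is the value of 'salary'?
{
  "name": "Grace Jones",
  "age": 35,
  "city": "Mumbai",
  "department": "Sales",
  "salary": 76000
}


Looking up field 'salary'
Value: 76000

76000


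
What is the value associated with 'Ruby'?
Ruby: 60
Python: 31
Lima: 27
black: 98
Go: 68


Looking up key 'Ruby'
Value: 60

60


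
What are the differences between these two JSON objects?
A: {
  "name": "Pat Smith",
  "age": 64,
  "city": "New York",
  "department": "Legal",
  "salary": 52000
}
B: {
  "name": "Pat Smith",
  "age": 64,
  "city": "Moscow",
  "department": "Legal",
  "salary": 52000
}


Comparing each field (in key order):
  name: same
  age: same
  city: DIFFERENT
  department: same
  salary: same
Differences:
  city: New York -> Moscow

1 field(s) changed

1 change: city


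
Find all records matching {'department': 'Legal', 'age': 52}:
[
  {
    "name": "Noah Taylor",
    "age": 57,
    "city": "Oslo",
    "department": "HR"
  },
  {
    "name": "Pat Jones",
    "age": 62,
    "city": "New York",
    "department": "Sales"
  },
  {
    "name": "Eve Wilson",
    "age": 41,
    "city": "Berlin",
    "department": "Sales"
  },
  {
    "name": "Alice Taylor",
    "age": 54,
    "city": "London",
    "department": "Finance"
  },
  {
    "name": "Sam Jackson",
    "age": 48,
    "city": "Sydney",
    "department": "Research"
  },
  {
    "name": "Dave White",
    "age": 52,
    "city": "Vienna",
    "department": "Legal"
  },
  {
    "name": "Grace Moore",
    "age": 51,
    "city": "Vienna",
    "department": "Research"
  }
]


Search criteria: {'department': 'Legal', 'age': 52}

Checking 7 records:
  Noah Taylor: {department: HR, age: 57}
  Pat Jones: {department: Sales, age: 62}
  Eve Wilson: {department: Sales, age: 41}
  Alice Taylor: {department: Finance, age: 54}
  Sam Jackson: {department: Research, age: 48}
  Dave White: {department: Legal, age: 52} <-- MATCH
  Grace Moore: {department: Research, age: 51}

Matches: ["Dave White"]

["Dave White"]


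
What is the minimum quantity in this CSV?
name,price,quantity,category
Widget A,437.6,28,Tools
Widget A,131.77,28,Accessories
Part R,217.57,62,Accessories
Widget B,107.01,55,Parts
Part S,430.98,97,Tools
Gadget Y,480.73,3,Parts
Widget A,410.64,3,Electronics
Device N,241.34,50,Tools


Computing minimum quantity:
Values: [28, 28, 62, 55, 97, 3, 3, 50]
Min = 3

3


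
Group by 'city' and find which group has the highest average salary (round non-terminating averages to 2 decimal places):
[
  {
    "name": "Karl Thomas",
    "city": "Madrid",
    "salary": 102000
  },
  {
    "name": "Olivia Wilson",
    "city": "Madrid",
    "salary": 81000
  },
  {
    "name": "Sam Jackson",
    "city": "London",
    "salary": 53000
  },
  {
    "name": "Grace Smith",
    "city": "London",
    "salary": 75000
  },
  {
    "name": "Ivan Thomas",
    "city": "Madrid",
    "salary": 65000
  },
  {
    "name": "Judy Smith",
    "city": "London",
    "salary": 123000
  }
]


Group by: city

Groups:
  London: 3 people, avg salary = 251000/3 ≈ $83666.67
  Madrid: 3 people, avg salary = 248000/3 ≈ $82666.67

Highest average salary: London (≈$83666.67)

London (≈$83666.67)


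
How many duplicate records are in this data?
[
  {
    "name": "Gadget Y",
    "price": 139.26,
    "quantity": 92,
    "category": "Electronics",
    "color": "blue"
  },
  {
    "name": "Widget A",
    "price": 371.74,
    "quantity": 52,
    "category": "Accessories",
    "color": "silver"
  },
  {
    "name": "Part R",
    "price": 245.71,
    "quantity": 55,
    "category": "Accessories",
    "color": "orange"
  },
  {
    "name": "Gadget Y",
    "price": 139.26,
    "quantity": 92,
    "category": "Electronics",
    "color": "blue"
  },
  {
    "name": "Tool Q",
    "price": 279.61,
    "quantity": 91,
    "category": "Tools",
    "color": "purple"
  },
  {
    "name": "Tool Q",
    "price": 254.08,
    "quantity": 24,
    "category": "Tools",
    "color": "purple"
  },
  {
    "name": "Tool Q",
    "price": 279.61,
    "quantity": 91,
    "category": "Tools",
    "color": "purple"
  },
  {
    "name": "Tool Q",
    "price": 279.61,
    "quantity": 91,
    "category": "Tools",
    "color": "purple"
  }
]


Checking 8 records for duplicates:

  Row 1: Gadget Y ($139.26, qty 92)
  Row 2: Widget A ($371.74, qty 52)
  Row 3: Part R ($245.71, qty 55)
  Row 4: Gadget Y ($139.26, qty 92) <-- DUPLICATE
  Row 5: Tool Q ($279.61, qty 91)
  Row 6: Tool Q ($254.08, qty 24)
  Row 7: Tool Q ($279.61, qty 91) <-- DUPLICATE
  Row 8: Tool Q ($279.61, qty 91) <-- DUPLICATE

Duplicates found: 3
Unique records: 5

3 duplicates, 5 unique


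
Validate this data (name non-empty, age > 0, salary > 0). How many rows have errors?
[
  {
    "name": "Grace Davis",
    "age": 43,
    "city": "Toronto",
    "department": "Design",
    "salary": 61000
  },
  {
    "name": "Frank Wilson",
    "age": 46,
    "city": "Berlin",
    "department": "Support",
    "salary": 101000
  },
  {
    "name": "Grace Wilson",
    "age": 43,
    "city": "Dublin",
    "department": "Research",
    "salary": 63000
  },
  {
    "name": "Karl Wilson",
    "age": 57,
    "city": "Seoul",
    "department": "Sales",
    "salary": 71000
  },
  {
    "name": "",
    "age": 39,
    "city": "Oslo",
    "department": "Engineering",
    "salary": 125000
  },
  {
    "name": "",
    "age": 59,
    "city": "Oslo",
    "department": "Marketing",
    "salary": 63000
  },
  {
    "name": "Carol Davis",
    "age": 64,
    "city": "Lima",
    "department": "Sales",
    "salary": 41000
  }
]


Validating 7 records:
Rules: name non-empty, age > 0, salary > 0

  Row 1 (Grace Davis): OK
  Row 2 (Frank Wilson): OK
  Row 3 (Grace Wilson): OK
  Row 4 (Karl Wilson): OK
  Row 5 (???): empty name
  Row 6 (???): empty name
  Row 7 (Carol Davis): OK

Total errors: 2

2 errors


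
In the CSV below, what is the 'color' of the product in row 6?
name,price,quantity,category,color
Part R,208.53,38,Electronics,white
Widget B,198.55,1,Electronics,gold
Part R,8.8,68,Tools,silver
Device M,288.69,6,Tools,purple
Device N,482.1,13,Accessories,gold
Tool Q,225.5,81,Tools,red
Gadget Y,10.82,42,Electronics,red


Query: Row 6 ('Tool Q'), column 'color'
Value: red

red


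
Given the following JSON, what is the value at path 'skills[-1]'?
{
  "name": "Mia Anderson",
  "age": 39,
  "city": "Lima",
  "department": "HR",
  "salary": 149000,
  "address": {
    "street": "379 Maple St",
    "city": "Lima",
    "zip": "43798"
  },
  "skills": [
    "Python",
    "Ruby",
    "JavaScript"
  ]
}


Query: skills[-1]
Path: skills -> last element
Value: JavaScript

JavaScript


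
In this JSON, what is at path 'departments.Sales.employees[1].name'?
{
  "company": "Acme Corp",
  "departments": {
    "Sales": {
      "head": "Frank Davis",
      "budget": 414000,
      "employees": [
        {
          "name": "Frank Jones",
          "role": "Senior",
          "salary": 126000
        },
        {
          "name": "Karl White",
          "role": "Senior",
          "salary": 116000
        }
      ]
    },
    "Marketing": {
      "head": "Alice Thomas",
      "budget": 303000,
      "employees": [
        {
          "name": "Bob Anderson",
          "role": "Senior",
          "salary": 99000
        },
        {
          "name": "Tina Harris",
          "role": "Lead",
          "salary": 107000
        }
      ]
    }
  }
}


Path: departments.Sales.employees[1].name

Navigate:
  -> departments
  -> Sales
  -> employees[1].name = 'Karl White'

Karl White


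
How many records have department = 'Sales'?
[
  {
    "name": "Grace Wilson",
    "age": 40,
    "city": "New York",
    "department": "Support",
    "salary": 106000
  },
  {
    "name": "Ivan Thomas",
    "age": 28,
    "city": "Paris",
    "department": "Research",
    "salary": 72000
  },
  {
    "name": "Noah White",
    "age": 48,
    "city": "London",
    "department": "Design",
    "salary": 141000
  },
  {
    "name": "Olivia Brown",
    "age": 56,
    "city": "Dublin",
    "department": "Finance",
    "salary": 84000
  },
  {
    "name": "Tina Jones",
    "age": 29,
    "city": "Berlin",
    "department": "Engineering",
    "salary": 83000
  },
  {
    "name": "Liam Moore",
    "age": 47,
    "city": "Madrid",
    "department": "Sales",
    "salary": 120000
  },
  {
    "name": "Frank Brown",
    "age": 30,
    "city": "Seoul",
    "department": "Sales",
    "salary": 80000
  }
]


Data: 7 records
Condition: department = 'Sales'

Checking each record:
  Grace Wilson: Support
  Ivan Thomas: Research
  Noah White: Design
  Olivia Brown: Finance
  Tina Jones: Engineering
  Liam Moore: Sales MATCH
  Frank Brown: Sales MATCH

Count: 2

2


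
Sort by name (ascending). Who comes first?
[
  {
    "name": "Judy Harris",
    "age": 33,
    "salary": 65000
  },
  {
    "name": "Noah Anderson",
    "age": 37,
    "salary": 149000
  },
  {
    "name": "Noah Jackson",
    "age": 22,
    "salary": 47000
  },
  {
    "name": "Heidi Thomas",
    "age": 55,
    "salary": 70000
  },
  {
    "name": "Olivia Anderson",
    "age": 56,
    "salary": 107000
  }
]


Sort by: name (ascending)

Sorted order:
  1. Heidi Thomas (name = Heidi Thomas)
  2. Judy Harris (name = Judy Harris)
  3. Noah Anderson (name = Noah Anderson)
  4. Noah Jackson (name = Noah Jackson)
  5. Olivia Anderson (name = Olivia Anderson)

First: Heidi Thomas

Heidi Thomas


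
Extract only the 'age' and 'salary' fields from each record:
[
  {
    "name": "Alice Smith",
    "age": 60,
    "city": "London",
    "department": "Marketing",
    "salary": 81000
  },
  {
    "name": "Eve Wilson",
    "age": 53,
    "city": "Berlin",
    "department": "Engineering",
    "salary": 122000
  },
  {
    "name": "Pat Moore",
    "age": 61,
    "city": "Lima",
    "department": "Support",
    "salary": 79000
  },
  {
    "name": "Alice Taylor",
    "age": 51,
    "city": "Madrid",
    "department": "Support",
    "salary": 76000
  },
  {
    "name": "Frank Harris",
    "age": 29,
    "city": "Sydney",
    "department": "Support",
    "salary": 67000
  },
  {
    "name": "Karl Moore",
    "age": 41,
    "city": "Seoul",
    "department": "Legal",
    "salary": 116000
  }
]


Original: 6 records with fields: name, age, city, department, salary
Keep: ['age', 'salary']
Drop: ['name', 'city', 'department']
Result: 6 records, 2 fields each

[
  {
    "age": 60,
    "salary": 81000
  },
  {
    "age": 53,
    "salary": 122000
  },
  {
    "age": 61,
    "salary": 79000
  },
  {
    "age": 51,
    "salary": 76000
  },
  {
    "age": 29,
    "salary": 67000
  },
  {
    "age": 41,
    "salary": 116000
  }
]


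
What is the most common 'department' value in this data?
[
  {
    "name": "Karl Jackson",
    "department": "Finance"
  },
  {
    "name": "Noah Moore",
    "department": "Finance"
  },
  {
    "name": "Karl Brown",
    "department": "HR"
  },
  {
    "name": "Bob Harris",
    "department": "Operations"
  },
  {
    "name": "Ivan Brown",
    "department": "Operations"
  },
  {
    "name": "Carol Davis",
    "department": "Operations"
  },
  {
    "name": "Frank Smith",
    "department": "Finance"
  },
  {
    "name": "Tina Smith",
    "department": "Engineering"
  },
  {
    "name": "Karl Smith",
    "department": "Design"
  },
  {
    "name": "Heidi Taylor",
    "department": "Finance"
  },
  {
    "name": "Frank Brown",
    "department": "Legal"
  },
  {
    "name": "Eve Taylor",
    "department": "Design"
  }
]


Counting 'department' values across 12 records:

  Finance: 4 ####
  Operations: 3 ###
  Design: 2 ##
  HR: 1 #
  Engineering: 1 #
  Legal: 1 #

Most common: Finance (4 times)

Finance (4 times)


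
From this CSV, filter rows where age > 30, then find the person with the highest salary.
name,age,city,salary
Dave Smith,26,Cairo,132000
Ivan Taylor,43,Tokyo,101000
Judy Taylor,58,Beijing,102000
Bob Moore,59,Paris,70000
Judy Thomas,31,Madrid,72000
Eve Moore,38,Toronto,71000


Filter: age > 30
Sort by: salary (descending)

Filtered records (5):
  Judy Taylor, age 58, salary $102000
  Ivan Taylor, age 43, salary $101000
  Judy Thomas, age 31, salary $72000
  Eve Moore, age 38, salary $71000
  Bob Moore, age 59, salary $70000

Highest salary: Judy Taylor ($102000)

Judy Taylor


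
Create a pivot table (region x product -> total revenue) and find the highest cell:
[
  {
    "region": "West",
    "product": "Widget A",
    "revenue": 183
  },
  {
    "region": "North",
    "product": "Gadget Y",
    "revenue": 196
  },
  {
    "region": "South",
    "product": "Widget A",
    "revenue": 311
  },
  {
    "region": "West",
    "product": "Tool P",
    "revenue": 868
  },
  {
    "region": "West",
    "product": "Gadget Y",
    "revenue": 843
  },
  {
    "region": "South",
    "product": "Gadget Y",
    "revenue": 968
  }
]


Pivot: region (rows) x product (columns) -> total revenue

     Gadget Y      Tool P        Widget A    
North          196             0             0  
South          968             0           311  
West           843           868           183  

Highest: South / Gadget Y = $968

South / Gadget Y = $968


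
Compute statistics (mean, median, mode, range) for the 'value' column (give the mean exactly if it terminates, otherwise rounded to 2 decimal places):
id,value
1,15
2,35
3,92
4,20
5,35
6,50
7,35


Data: [15, 35, 92, 20, 35, 50, 35]
Count: 7
Sum: 282
Mean: 282/7 ≈ 40.29 (rounded to 2 decimal places)
Sorted: [15, 20, 35, 35, 35, 50, 92]
Median: 35.0
Mode: 35 (3 times)
Range: 92 - 15 = 77
Min: 15, Max: 92

mean≈40.29, median=35.0, mode=35, range=77


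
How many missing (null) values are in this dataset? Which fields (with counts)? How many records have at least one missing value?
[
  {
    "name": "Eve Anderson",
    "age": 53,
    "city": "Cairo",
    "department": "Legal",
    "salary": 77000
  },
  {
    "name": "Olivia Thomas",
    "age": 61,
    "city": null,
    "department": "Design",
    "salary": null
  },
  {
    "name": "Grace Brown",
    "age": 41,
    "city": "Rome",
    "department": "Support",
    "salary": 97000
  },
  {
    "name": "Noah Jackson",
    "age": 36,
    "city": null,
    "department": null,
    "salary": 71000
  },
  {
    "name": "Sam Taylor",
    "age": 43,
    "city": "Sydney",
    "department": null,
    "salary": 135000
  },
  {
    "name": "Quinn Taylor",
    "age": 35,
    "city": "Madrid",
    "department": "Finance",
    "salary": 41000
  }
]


Checking for missing (null) values in 6 records:

  Eve Anderson: complete
  Olivia Thomas: city, salary
  Grace Brown: complete
  Noah Jackson: city, department
  Sam Taylor: department
  Quinn Taylor: complete

Per field:
  name: 0 missing
  age: 0 missing
  city: 2 missing
  department: 2 missing
  salary: 1 missing

Total missing values: 5
Records with any missing: 3

5 missing values (city: 2, department: 2, salary: 1); 3 incomplete records


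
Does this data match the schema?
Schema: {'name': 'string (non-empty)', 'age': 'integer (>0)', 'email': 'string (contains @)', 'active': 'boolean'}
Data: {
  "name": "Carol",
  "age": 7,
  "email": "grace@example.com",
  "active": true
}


Validating each field against schema:
  name: OK (non-empty string)
  age: OK (positive integer)
  email: OK (string with @)
  active: OK (boolean)

Result: VALID

VALID


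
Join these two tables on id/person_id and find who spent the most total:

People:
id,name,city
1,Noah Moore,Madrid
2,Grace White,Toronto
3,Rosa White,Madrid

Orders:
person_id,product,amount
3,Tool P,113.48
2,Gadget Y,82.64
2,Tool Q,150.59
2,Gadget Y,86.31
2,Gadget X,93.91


Join on: people.id = orders.person_id

Joined rows:
  Rosa White (Madrid) bought Tool P for $113.48
  Grace White (Toronto) bought Gadget Y for $82.64
  Grace White (Toronto) bought Tool Q for $150.59
  Grace White (Toronto) bought Gadget Y for $86.31
  Grace White (Toronto) bought Gadget X for $93.91

Total per person:
  Grace White: $413.45
  Rosa White: $113.48

Top spender: Grace White ($413.45)

Grace White ($413.45)


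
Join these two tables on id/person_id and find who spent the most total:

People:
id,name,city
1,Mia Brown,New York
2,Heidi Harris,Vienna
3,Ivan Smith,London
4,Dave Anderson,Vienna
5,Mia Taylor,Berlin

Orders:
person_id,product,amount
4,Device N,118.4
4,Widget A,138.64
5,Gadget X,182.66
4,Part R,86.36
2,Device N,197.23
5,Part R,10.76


Join on: people.id = orders.person_id

Joined rows:
  Dave Anderson (Vienna) bought Device N for $118.4
  Dave Anderson (Vienna) bought Widget A for $138.64
  Mia Taylor (Berlin) bought Gadget X for $182.66
  Dave Anderson (Vienna) bought Part R for $86.36
  Heidi Harris (Vienna) bought Device N for $197.23
  Mia Taylor (Berlin) bought Part R for $10.76

Total per person:
  Dave Anderson: $343.40
  Heidi Harris: $197.23
  Mia Taylor: $193.42

Top spender: Dave Anderson ($343.40)

Dave Anderson ($343.40)


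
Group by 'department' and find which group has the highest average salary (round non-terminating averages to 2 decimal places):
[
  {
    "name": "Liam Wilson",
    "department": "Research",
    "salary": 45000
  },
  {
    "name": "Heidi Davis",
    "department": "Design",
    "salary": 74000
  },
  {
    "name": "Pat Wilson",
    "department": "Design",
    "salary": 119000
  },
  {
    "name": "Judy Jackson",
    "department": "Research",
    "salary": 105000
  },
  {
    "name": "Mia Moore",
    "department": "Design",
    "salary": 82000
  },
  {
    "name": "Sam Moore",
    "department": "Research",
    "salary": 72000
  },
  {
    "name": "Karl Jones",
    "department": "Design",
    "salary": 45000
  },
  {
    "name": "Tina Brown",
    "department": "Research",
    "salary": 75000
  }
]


Group by: department

Groups:
  Design: 4 people, avg salary = 320000/4 = $80000
  Research: 4 people, avg salary = 297000/4 = $74250

Highest average salary: Design ($80000)

Design ($80000)


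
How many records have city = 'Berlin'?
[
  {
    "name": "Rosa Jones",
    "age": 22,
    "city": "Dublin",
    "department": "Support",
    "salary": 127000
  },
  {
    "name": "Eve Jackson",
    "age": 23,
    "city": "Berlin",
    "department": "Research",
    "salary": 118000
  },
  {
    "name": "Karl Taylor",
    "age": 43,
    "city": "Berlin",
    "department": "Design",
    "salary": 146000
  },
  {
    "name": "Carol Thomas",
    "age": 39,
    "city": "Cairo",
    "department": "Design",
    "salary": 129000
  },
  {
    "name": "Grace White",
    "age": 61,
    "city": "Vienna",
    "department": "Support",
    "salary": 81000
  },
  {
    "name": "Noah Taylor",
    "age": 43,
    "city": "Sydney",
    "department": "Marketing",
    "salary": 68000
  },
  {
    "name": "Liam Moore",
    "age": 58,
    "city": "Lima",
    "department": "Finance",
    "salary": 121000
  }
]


Data: 7 records
Condition: city = 'Berlin'

Checking each record:
  Rosa Jones: Dublin
  Eve Jackson: Berlin MATCH
  Karl Taylor: Berlin MATCH
  Carol Thomas: Cairo
  Grace White: Vienna
  Noah Taylor: Sydney
  Liam Moore: Lima

Count: 2

2


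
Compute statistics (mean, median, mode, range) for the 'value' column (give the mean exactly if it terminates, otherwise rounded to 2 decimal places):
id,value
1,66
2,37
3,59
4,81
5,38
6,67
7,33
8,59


Data: [66, 37, 59, 81, 38, 67, 33, 59]
Count: 8
Sum: 440
Mean: 440/8 = 55
Sorted: [33, 37, 38, 59, 59, 66, 67, 81]
Median: 59.0
Mode: 59 (2 times)
Range: 81 - 33 = 48
Min: 33, Max: 81

mean=55, median=59.0, mode=59, range=48


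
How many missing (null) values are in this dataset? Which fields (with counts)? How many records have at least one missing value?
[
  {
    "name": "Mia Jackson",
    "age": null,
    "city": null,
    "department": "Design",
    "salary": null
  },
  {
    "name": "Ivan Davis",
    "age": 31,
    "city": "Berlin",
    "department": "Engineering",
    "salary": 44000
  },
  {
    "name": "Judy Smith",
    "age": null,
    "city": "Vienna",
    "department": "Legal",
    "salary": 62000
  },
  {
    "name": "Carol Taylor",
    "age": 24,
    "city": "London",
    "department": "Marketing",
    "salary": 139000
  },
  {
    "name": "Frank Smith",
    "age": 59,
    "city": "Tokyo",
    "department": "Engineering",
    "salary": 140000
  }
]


Checking for missing (null) values in 5 records:

  Mia Jackson: age, city, salary
  Ivan Davis: complete
  Judy Smith: age
  Carol Taylor: complete
  Frank Smith: complete

Per field:
  name: 0 missing
  age: 2 missing
  city: 1 missing
  department: 0 missing
  salary: 1 missing

Total missing values: 4
Records with any missing: 2

4 missing values (age: 2, city: 1, salary: 1); 2 incomplete records


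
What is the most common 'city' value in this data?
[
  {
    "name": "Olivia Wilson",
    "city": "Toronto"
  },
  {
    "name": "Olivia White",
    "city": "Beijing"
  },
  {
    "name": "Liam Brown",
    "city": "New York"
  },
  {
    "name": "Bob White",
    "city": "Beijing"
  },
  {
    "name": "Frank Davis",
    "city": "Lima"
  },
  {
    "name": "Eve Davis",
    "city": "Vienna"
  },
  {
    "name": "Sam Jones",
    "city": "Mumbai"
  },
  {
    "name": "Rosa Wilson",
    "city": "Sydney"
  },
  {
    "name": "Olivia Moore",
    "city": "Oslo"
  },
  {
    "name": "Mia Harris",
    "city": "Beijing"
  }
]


Counting 'city' values across 10 records:

  Beijing: 3 ###
  Toronto: 1 #
  New York: 1 #
  Lima: 1 #
  Vienna: 1 #
  Mumbai: 1 #
  Sydney: 1 #
  Oslo: 1 #

Most common: Beijing (3 times)

Beijing (3 times)


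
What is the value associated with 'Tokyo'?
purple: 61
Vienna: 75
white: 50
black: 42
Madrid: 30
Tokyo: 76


Looking up key 'Tokyo'
Value: 76

76


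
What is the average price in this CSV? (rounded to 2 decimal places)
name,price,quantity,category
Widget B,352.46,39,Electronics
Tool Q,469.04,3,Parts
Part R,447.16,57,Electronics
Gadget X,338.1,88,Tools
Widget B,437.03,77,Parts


Computing average price:
Values: [352.46, 469.04, 447.16, 338.1, 437.03]
Sum = 2043.79
Count = 5
Average = 2043.79/5 = 408.758 exactly -> 408.76 (rounded half-up to 2 decimal places)

408.76


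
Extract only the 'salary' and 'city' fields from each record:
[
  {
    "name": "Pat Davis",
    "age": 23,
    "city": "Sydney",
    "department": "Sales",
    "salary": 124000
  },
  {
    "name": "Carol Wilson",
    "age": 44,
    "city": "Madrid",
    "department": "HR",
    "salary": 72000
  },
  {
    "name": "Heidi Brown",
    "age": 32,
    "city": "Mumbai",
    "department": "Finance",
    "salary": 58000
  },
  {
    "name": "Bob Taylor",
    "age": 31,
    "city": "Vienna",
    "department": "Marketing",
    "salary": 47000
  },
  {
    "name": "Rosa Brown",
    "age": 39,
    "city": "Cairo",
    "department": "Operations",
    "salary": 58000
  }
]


Original: 5 records with fields: name, age, city, department, salary
Keep: ['salary', 'city']
Drop: ['name', 'age', 'department']
Result: 5 records, 2 fields each

[
  {
    "salary": 124000,
    "city": "Sydney"
  },
  {
    "salary": 72000,
    "city": "Madrid"
  },
  {
    "salary": 58000,
    "city": "Mumbai"
  },
  {
    "salary": 47000,
    "city": "Vienna"
  },
  {
    "salary": 58000,
    "city": "Cairo"
  }
]
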